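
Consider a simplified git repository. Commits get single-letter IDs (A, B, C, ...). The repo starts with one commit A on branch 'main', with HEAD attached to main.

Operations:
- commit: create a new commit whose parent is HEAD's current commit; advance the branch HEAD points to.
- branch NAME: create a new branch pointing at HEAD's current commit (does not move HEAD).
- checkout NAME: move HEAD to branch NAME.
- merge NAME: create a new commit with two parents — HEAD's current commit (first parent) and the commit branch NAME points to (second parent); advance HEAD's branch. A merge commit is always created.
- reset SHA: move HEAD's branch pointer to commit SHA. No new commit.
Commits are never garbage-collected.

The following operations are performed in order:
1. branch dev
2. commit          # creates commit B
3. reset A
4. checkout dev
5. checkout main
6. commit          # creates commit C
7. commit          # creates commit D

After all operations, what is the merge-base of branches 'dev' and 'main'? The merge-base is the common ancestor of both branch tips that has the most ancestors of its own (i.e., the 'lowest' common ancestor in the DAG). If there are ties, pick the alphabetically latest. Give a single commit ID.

Answer: A

Derivation:
After op 1 (branch): HEAD=main@A [dev=A main=A]
After op 2 (commit): HEAD=main@B [dev=A main=B]
After op 3 (reset): HEAD=main@A [dev=A main=A]
After op 4 (checkout): HEAD=dev@A [dev=A main=A]
After op 5 (checkout): HEAD=main@A [dev=A main=A]
After op 6 (commit): HEAD=main@C [dev=A main=C]
After op 7 (commit): HEAD=main@D [dev=A main=D]
ancestors(dev=A): ['A']
ancestors(main=D): ['A', 'C', 'D']
common: ['A']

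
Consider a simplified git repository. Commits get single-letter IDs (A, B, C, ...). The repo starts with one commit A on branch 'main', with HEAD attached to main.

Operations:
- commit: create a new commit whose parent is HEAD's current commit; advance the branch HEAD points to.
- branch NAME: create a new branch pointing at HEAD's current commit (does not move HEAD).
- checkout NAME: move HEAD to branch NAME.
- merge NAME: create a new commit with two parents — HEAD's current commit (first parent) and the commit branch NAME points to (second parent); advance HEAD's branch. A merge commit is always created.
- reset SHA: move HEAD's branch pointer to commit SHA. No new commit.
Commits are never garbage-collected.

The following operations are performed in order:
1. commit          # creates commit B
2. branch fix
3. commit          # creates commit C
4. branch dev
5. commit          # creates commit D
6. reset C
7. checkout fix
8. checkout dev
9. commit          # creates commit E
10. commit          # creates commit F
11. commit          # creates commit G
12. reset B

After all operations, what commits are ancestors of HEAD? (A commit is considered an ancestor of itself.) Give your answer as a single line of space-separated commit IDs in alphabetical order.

Answer: A B

Derivation:
After op 1 (commit): HEAD=main@B [main=B]
After op 2 (branch): HEAD=main@B [fix=B main=B]
After op 3 (commit): HEAD=main@C [fix=B main=C]
After op 4 (branch): HEAD=main@C [dev=C fix=B main=C]
After op 5 (commit): HEAD=main@D [dev=C fix=B main=D]
After op 6 (reset): HEAD=main@C [dev=C fix=B main=C]
After op 7 (checkout): HEAD=fix@B [dev=C fix=B main=C]
After op 8 (checkout): HEAD=dev@C [dev=C fix=B main=C]
After op 9 (commit): HEAD=dev@E [dev=E fix=B main=C]
After op 10 (commit): HEAD=dev@F [dev=F fix=B main=C]
After op 11 (commit): HEAD=dev@G [dev=G fix=B main=C]
After op 12 (reset): HEAD=dev@B [dev=B fix=B main=C]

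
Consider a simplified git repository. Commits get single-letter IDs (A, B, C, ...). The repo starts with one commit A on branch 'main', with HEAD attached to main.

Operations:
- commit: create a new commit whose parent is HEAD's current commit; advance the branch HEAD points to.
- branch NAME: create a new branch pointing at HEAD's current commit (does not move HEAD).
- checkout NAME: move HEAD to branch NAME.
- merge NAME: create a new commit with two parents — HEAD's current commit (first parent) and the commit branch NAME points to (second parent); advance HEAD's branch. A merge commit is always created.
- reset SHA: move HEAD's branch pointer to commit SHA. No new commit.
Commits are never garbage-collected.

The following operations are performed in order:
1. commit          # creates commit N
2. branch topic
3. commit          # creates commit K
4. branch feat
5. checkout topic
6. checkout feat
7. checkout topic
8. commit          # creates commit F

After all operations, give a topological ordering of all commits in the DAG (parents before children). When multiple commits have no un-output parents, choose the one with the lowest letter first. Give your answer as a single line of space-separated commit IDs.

Answer: A N F K

Derivation:
After op 1 (commit): HEAD=main@N [main=N]
After op 2 (branch): HEAD=main@N [main=N topic=N]
After op 3 (commit): HEAD=main@K [main=K topic=N]
After op 4 (branch): HEAD=main@K [feat=K main=K topic=N]
After op 5 (checkout): HEAD=topic@N [feat=K main=K topic=N]
After op 6 (checkout): HEAD=feat@K [feat=K main=K topic=N]
After op 7 (checkout): HEAD=topic@N [feat=K main=K topic=N]
After op 8 (commit): HEAD=topic@F [feat=K main=K topic=F]
commit A: parents=[]
commit F: parents=['N']
commit K: parents=['N']
commit N: parents=['A']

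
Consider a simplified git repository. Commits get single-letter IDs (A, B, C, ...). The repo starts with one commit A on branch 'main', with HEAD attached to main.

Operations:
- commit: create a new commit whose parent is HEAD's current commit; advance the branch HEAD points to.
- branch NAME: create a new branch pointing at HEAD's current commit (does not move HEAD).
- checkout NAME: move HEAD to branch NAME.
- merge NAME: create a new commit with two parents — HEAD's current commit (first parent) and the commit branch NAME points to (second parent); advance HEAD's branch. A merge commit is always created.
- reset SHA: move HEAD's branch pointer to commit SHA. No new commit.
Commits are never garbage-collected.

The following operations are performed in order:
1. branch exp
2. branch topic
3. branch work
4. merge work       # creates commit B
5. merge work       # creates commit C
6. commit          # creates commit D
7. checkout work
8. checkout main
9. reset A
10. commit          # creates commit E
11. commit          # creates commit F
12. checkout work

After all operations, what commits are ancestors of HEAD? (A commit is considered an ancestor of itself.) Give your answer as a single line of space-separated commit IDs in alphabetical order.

Answer: A

Derivation:
After op 1 (branch): HEAD=main@A [exp=A main=A]
After op 2 (branch): HEAD=main@A [exp=A main=A topic=A]
After op 3 (branch): HEAD=main@A [exp=A main=A topic=A work=A]
After op 4 (merge): HEAD=main@B [exp=A main=B topic=A work=A]
After op 5 (merge): HEAD=main@C [exp=A main=C topic=A work=A]
After op 6 (commit): HEAD=main@D [exp=A main=D topic=A work=A]
After op 7 (checkout): HEAD=work@A [exp=A main=D topic=A work=A]
After op 8 (checkout): HEAD=main@D [exp=A main=D topic=A work=A]
After op 9 (reset): HEAD=main@A [exp=A main=A topic=A work=A]
After op 10 (commit): HEAD=main@E [exp=A main=E topic=A work=A]
After op 11 (commit): HEAD=main@F [exp=A main=F topic=A work=A]
After op 12 (checkout): HEAD=work@A [exp=A main=F topic=A work=A]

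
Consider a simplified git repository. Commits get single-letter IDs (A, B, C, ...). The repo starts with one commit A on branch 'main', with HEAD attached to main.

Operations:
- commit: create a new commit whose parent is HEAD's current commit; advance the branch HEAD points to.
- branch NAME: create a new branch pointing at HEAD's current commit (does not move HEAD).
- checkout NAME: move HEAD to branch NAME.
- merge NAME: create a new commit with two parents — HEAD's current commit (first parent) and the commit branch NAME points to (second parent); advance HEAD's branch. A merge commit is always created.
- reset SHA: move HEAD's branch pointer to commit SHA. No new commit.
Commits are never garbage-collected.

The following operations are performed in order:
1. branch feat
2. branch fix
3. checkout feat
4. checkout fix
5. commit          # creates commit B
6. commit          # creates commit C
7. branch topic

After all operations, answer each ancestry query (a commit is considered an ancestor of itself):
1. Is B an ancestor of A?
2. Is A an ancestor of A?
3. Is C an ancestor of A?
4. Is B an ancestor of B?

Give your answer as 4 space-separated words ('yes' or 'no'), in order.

Answer: no yes no yes

Derivation:
After op 1 (branch): HEAD=main@A [feat=A main=A]
After op 2 (branch): HEAD=main@A [feat=A fix=A main=A]
After op 3 (checkout): HEAD=feat@A [feat=A fix=A main=A]
After op 4 (checkout): HEAD=fix@A [feat=A fix=A main=A]
After op 5 (commit): HEAD=fix@B [feat=A fix=B main=A]
After op 6 (commit): HEAD=fix@C [feat=A fix=C main=A]
After op 7 (branch): HEAD=fix@C [feat=A fix=C main=A topic=C]
ancestors(A) = {A}; B in? no
ancestors(A) = {A}; A in? yes
ancestors(A) = {A}; C in? no
ancestors(B) = {A,B}; B in? yes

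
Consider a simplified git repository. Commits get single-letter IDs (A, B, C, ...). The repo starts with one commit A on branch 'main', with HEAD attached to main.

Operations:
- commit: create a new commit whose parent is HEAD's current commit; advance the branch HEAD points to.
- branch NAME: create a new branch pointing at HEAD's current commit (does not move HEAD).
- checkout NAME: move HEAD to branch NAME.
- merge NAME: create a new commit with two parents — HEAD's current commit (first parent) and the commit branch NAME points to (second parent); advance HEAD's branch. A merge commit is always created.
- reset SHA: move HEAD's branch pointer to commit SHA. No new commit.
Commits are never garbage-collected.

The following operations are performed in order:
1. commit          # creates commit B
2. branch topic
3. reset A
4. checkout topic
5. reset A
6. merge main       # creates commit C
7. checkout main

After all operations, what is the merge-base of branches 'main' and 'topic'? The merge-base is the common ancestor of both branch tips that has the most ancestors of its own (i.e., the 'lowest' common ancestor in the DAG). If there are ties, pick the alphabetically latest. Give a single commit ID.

Answer: A

Derivation:
After op 1 (commit): HEAD=main@B [main=B]
After op 2 (branch): HEAD=main@B [main=B topic=B]
After op 3 (reset): HEAD=main@A [main=A topic=B]
After op 4 (checkout): HEAD=topic@B [main=A topic=B]
After op 5 (reset): HEAD=topic@A [main=A topic=A]
After op 6 (merge): HEAD=topic@C [main=A topic=C]
After op 7 (checkout): HEAD=main@A [main=A topic=C]
ancestors(main=A): ['A']
ancestors(topic=C): ['A', 'C']
common: ['A']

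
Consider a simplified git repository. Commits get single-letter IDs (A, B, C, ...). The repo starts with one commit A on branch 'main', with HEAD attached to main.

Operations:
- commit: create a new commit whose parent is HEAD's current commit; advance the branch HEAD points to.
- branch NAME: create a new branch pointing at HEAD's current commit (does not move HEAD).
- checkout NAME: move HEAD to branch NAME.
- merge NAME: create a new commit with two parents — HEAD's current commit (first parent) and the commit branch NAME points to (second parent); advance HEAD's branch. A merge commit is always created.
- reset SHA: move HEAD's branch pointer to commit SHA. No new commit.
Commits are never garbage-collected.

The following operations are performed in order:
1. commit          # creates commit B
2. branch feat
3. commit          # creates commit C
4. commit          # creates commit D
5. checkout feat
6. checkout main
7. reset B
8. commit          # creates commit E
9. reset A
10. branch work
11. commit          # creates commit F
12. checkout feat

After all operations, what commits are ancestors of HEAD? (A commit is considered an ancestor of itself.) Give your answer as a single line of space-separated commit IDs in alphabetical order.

After op 1 (commit): HEAD=main@B [main=B]
After op 2 (branch): HEAD=main@B [feat=B main=B]
After op 3 (commit): HEAD=main@C [feat=B main=C]
After op 4 (commit): HEAD=main@D [feat=B main=D]
After op 5 (checkout): HEAD=feat@B [feat=B main=D]
After op 6 (checkout): HEAD=main@D [feat=B main=D]
After op 7 (reset): HEAD=main@B [feat=B main=B]
After op 8 (commit): HEAD=main@E [feat=B main=E]
After op 9 (reset): HEAD=main@A [feat=B main=A]
After op 10 (branch): HEAD=main@A [feat=B main=A work=A]
After op 11 (commit): HEAD=main@F [feat=B main=F work=A]
After op 12 (checkout): HEAD=feat@B [feat=B main=F work=A]

Answer: A B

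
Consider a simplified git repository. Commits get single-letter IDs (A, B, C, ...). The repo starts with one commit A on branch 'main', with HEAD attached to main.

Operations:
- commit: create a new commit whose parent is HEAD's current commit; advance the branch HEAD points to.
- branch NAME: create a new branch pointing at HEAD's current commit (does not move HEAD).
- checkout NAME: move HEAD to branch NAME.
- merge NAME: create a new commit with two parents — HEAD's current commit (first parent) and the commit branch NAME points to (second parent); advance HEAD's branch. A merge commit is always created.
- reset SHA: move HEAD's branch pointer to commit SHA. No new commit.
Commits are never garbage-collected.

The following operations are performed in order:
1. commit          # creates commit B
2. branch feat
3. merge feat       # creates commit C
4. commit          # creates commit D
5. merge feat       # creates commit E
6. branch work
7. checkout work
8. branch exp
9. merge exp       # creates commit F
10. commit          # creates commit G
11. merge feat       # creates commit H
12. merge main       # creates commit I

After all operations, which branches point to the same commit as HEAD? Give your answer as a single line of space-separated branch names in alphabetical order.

After op 1 (commit): HEAD=main@B [main=B]
After op 2 (branch): HEAD=main@B [feat=B main=B]
After op 3 (merge): HEAD=main@C [feat=B main=C]
After op 4 (commit): HEAD=main@D [feat=B main=D]
After op 5 (merge): HEAD=main@E [feat=B main=E]
After op 6 (branch): HEAD=main@E [feat=B main=E work=E]
After op 7 (checkout): HEAD=work@E [feat=B main=E work=E]
After op 8 (branch): HEAD=work@E [exp=E feat=B main=E work=E]
After op 9 (merge): HEAD=work@F [exp=E feat=B main=E work=F]
After op 10 (commit): HEAD=work@G [exp=E feat=B main=E work=G]
After op 11 (merge): HEAD=work@H [exp=E feat=B main=E work=H]
After op 12 (merge): HEAD=work@I [exp=E feat=B main=E work=I]

Answer: work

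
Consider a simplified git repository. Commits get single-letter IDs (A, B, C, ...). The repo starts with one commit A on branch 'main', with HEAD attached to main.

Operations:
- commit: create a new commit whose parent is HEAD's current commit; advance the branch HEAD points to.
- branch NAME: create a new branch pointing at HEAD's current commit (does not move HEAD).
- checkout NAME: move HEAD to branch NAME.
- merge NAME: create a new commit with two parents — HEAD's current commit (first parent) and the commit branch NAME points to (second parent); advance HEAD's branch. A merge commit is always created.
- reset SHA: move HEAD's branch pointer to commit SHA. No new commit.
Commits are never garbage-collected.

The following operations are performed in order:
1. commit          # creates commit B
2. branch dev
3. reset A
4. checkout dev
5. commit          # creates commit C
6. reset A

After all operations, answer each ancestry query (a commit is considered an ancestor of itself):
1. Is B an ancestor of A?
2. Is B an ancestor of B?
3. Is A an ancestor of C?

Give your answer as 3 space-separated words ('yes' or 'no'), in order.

After op 1 (commit): HEAD=main@B [main=B]
After op 2 (branch): HEAD=main@B [dev=B main=B]
After op 3 (reset): HEAD=main@A [dev=B main=A]
After op 4 (checkout): HEAD=dev@B [dev=B main=A]
After op 5 (commit): HEAD=dev@C [dev=C main=A]
After op 6 (reset): HEAD=dev@A [dev=A main=A]
ancestors(A) = {A}; B in? no
ancestors(B) = {A,B}; B in? yes
ancestors(C) = {A,B,C}; A in? yes

Answer: no yes yes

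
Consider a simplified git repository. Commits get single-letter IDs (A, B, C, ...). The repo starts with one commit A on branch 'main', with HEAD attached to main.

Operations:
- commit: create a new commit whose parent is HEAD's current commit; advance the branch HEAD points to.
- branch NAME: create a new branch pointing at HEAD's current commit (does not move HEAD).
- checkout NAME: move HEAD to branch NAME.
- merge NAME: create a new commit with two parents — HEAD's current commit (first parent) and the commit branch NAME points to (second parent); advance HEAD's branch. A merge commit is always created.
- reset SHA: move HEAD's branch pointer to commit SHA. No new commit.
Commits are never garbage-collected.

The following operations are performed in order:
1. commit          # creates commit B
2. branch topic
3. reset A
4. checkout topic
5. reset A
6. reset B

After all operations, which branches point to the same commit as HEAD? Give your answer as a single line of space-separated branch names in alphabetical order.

After op 1 (commit): HEAD=main@B [main=B]
After op 2 (branch): HEAD=main@B [main=B topic=B]
After op 3 (reset): HEAD=main@A [main=A topic=B]
After op 4 (checkout): HEAD=topic@B [main=A topic=B]
After op 5 (reset): HEAD=topic@A [main=A topic=A]
After op 6 (reset): HEAD=topic@B [main=A topic=B]

Answer: topic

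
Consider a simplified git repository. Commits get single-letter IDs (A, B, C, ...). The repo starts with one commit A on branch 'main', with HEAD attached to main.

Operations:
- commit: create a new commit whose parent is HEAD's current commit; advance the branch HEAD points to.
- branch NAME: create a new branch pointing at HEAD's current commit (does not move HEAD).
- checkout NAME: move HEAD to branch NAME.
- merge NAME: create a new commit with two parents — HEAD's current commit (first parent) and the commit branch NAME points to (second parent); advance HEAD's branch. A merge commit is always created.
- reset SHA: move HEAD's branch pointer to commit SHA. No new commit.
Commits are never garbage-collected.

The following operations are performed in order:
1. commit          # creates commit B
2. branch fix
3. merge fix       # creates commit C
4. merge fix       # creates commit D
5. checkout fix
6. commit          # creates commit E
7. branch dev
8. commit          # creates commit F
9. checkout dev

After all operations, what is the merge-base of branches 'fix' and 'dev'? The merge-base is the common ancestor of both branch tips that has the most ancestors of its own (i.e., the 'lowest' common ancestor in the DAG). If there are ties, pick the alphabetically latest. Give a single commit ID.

Answer: E

Derivation:
After op 1 (commit): HEAD=main@B [main=B]
After op 2 (branch): HEAD=main@B [fix=B main=B]
After op 3 (merge): HEAD=main@C [fix=B main=C]
After op 4 (merge): HEAD=main@D [fix=B main=D]
After op 5 (checkout): HEAD=fix@B [fix=B main=D]
After op 6 (commit): HEAD=fix@E [fix=E main=D]
After op 7 (branch): HEAD=fix@E [dev=E fix=E main=D]
After op 8 (commit): HEAD=fix@F [dev=E fix=F main=D]
After op 9 (checkout): HEAD=dev@E [dev=E fix=F main=D]
ancestors(fix=F): ['A', 'B', 'E', 'F']
ancestors(dev=E): ['A', 'B', 'E']
common: ['A', 'B', 'E']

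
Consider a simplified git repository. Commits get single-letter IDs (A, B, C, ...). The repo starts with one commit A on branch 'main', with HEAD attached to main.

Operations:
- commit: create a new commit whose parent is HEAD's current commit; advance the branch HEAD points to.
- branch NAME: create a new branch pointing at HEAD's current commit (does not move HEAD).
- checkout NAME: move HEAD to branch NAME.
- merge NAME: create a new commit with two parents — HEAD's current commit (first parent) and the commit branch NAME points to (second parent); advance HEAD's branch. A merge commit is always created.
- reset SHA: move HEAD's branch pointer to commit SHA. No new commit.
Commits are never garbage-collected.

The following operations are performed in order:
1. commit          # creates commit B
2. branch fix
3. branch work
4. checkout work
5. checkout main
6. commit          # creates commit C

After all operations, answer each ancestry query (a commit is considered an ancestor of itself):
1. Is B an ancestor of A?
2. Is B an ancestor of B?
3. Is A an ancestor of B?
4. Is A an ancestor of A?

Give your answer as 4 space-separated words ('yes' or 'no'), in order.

After op 1 (commit): HEAD=main@B [main=B]
After op 2 (branch): HEAD=main@B [fix=B main=B]
After op 3 (branch): HEAD=main@B [fix=B main=B work=B]
After op 4 (checkout): HEAD=work@B [fix=B main=B work=B]
After op 5 (checkout): HEAD=main@B [fix=B main=B work=B]
After op 6 (commit): HEAD=main@C [fix=B main=C work=B]
ancestors(A) = {A}; B in? no
ancestors(B) = {A,B}; B in? yes
ancestors(B) = {A,B}; A in? yes
ancestors(A) = {A}; A in? yes

Answer: no yes yes yes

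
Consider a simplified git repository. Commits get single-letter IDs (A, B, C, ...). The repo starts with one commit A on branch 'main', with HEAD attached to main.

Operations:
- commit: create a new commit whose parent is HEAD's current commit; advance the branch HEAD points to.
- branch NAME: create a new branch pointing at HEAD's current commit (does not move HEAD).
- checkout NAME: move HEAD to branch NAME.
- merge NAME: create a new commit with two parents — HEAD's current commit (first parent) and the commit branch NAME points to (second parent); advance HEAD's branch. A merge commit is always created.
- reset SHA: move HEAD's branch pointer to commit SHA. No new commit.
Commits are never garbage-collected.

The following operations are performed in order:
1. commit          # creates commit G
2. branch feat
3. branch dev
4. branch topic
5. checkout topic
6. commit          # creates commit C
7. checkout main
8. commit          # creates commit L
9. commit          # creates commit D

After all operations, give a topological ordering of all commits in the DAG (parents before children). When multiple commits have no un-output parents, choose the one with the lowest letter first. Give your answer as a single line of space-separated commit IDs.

Answer: A G C L D

Derivation:
After op 1 (commit): HEAD=main@G [main=G]
After op 2 (branch): HEAD=main@G [feat=G main=G]
After op 3 (branch): HEAD=main@G [dev=G feat=G main=G]
After op 4 (branch): HEAD=main@G [dev=G feat=G main=G topic=G]
After op 5 (checkout): HEAD=topic@G [dev=G feat=G main=G topic=G]
After op 6 (commit): HEAD=topic@C [dev=G feat=G main=G topic=C]
After op 7 (checkout): HEAD=main@G [dev=G feat=G main=G topic=C]
After op 8 (commit): HEAD=main@L [dev=G feat=G main=L topic=C]
After op 9 (commit): HEAD=main@D [dev=G feat=G main=D topic=C]
commit A: parents=[]
commit C: parents=['G']
commit D: parents=['L']
commit G: parents=['A']
commit L: parents=['G']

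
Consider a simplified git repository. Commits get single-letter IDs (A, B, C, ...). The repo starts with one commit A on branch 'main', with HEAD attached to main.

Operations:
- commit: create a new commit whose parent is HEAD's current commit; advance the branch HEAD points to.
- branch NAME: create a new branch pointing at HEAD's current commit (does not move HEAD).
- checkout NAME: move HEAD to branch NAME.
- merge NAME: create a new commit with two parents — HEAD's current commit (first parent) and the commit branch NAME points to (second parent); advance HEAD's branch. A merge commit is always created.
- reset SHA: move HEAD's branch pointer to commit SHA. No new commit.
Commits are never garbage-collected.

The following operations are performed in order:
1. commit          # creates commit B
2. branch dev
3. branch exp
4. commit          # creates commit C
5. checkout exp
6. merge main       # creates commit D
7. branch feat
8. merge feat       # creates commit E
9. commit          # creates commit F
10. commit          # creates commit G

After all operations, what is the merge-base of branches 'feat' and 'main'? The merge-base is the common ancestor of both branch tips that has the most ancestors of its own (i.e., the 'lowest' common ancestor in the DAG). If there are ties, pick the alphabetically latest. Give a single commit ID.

Answer: C

Derivation:
After op 1 (commit): HEAD=main@B [main=B]
After op 2 (branch): HEAD=main@B [dev=B main=B]
After op 3 (branch): HEAD=main@B [dev=B exp=B main=B]
After op 4 (commit): HEAD=main@C [dev=B exp=B main=C]
After op 5 (checkout): HEAD=exp@B [dev=B exp=B main=C]
After op 6 (merge): HEAD=exp@D [dev=B exp=D main=C]
After op 7 (branch): HEAD=exp@D [dev=B exp=D feat=D main=C]
After op 8 (merge): HEAD=exp@E [dev=B exp=E feat=D main=C]
After op 9 (commit): HEAD=exp@F [dev=B exp=F feat=D main=C]
After op 10 (commit): HEAD=exp@G [dev=B exp=G feat=D main=C]
ancestors(feat=D): ['A', 'B', 'C', 'D']
ancestors(main=C): ['A', 'B', 'C']
common: ['A', 'B', 'C']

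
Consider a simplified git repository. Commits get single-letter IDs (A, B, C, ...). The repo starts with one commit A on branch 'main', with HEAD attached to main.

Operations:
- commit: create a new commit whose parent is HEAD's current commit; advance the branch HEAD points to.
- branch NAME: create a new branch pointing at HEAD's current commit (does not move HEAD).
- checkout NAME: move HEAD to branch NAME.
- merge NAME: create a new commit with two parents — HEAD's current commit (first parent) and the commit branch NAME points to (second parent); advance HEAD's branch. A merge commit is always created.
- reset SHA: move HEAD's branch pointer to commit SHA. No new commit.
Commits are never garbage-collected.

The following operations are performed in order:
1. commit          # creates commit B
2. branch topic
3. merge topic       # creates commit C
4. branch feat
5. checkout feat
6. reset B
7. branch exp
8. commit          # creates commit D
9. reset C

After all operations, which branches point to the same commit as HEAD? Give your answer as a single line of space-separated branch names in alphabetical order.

Answer: feat main

Derivation:
After op 1 (commit): HEAD=main@B [main=B]
After op 2 (branch): HEAD=main@B [main=B topic=B]
After op 3 (merge): HEAD=main@C [main=C topic=B]
After op 4 (branch): HEAD=main@C [feat=C main=C topic=B]
After op 5 (checkout): HEAD=feat@C [feat=C main=C topic=B]
After op 6 (reset): HEAD=feat@B [feat=B main=C topic=B]
After op 7 (branch): HEAD=feat@B [exp=B feat=B main=C topic=B]
After op 8 (commit): HEAD=feat@D [exp=B feat=D main=C topic=B]
After op 9 (reset): HEAD=feat@C [exp=B feat=C main=C topic=B]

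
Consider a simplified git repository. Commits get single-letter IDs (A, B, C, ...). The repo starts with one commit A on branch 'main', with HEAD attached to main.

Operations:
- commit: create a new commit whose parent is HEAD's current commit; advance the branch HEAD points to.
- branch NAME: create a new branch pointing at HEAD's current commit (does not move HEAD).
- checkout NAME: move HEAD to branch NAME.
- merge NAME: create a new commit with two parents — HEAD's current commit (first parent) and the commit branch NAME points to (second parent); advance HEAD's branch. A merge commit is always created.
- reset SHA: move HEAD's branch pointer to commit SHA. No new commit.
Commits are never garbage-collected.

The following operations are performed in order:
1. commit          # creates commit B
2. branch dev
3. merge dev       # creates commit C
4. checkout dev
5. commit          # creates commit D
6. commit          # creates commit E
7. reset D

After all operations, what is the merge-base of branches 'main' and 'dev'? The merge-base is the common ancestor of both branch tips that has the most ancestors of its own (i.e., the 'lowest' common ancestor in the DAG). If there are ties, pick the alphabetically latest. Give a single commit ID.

After op 1 (commit): HEAD=main@B [main=B]
After op 2 (branch): HEAD=main@B [dev=B main=B]
After op 3 (merge): HEAD=main@C [dev=B main=C]
After op 4 (checkout): HEAD=dev@B [dev=B main=C]
After op 5 (commit): HEAD=dev@D [dev=D main=C]
After op 6 (commit): HEAD=dev@E [dev=E main=C]
After op 7 (reset): HEAD=dev@D [dev=D main=C]
ancestors(main=C): ['A', 'B', 'C']
ancestors(dev=D): ['A', 'B', 'D']
common: ['A', 'B']

Answer: B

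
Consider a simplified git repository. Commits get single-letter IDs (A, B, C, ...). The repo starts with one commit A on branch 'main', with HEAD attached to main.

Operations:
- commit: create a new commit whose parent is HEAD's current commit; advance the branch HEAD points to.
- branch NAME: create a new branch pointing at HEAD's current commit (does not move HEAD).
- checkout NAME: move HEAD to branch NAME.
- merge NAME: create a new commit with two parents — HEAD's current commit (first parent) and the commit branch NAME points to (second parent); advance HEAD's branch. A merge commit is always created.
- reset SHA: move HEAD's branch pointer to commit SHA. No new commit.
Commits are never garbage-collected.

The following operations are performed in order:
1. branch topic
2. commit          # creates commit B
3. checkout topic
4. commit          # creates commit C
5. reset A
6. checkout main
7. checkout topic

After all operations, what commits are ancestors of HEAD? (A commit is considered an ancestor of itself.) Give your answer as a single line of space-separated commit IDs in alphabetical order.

Answer: A

Derivation:
After op 1 (branch): HEAD=main@A [main=A topic=A]
After op 2 (commit): HEAD=main@B [main=B topic=A]
After op 3 (checkout): HEAD=topic@A [main=B topic=A]
After op 4 (commit): HEAD=topic@C [main=B topic=C]
After op 5 (reset): HEAD=topic@A [main=B topic=A]
After op 6 (checkout): HEAD=main@B [main=B topic=A]
After op 7 (checkout): HEAD=topic@A [main=B topic=A]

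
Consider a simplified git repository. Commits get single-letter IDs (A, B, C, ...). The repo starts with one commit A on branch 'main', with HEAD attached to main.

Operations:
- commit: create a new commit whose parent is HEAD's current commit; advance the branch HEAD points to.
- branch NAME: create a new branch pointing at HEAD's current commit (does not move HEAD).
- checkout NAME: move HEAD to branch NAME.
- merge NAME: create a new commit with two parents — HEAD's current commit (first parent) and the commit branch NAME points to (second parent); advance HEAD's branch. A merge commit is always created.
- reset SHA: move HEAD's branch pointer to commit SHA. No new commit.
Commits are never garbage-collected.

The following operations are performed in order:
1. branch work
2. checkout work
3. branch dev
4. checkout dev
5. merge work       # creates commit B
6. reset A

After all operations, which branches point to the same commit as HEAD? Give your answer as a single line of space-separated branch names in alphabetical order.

After op 1 (branch): HEAD=main@A [main=A work=A]
After op 2 (checkout): HEAD=work@A [main=A work=A]
After op 3 (branch): HEAD=work@A [dev=A main=A work=A]
After op 4 (checkout): HEAD=dev@A [dev=A main=A work=A]
After op 5 (merge): HEAD=dev@B [dev=B main=A work=A]
After op 6 (reset): HEAD=dev@A [dev=A main=A work=A]

Answer: dev main work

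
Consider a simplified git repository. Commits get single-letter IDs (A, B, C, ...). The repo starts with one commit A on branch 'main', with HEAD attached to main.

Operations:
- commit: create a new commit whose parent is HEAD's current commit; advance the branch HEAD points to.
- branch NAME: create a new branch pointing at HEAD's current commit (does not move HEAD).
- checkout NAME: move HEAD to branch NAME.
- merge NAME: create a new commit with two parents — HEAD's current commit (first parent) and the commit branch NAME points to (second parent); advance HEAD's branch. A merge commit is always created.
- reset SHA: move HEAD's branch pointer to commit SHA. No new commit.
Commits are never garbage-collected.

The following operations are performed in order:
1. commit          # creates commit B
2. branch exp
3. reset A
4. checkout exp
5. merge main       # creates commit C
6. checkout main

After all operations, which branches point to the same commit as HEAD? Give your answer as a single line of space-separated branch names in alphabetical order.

Answer: main

Derivation:
After op 1 (commit): HEAD=main@B [main=B]
After op 2 (branch): HEAD=main@B [exp=B main=B]
After op 3 (reset): HEAD=main@A [exp=B main=A]
After op 4 (checkout): HEAD=exp@B [exp=B main=A]
After op 5 (merge): HEAD=exp@C [exp=C main=A]
After op 6 (checkout): HEAD=main@A [exp=C main=A]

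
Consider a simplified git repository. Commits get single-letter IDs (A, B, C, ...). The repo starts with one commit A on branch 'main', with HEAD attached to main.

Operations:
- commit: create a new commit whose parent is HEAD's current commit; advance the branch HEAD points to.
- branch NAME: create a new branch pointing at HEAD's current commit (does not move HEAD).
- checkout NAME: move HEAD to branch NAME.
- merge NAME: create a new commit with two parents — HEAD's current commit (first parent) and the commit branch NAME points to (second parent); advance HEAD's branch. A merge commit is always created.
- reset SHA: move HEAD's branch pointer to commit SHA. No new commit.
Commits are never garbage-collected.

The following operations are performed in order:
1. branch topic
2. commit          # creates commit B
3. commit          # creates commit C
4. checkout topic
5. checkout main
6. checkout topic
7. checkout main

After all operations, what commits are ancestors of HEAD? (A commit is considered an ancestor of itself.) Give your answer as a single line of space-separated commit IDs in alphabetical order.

Answer: A B C

Derivation:
After op 1 (branch): HEAD=main@A [main=A topic=A]
After op 2 (commit): HEAD=main@B [main=B topic=A]
After op 3 (commit): HEAD=main@C [main=C topic=A]
After op 4 (checkout): HEAD=topic@A [main=C topic=A]
After op 5 (checkout): HEAD=main@C [main=C topic=A]
After op 6 (checkout): HEAD=topic@A [main=C topic=A]
After op 7 (checkout): HEAD=main@C [main=C topic=A]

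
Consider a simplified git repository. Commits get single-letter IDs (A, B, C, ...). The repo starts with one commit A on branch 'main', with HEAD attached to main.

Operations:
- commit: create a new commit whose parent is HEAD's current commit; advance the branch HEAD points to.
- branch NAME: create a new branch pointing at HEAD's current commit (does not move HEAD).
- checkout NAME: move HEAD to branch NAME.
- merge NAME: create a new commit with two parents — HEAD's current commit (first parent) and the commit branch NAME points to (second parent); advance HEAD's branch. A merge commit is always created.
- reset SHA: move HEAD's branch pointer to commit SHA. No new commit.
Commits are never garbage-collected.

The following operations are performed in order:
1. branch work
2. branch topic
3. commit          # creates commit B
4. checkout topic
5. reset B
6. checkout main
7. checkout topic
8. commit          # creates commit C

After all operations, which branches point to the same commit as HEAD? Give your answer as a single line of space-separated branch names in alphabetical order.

After op 1 (branch): HEAD=main@A [main=A work=A]
After op 2 (branch): HEAD=main@A [main=A topic=A work=A]
After op 3 (commit): HEAD=main@B [main=B topic=A work=A]
After op 4 (checkout): HEAD=topic@A [main=B topic=A work=A]
After op 5 (reset): HEAD=topic@B [main=B topic=B work=A]
After op 6 (checkout): HEAD=main@B [main=B topic=B work=A]
After op 7 (checkout): HEAD=topic@B [main=B topic=B work=A]
After op 8 (commit): HEAD=topic@C [main=B topic=C work=A]

Answer: topic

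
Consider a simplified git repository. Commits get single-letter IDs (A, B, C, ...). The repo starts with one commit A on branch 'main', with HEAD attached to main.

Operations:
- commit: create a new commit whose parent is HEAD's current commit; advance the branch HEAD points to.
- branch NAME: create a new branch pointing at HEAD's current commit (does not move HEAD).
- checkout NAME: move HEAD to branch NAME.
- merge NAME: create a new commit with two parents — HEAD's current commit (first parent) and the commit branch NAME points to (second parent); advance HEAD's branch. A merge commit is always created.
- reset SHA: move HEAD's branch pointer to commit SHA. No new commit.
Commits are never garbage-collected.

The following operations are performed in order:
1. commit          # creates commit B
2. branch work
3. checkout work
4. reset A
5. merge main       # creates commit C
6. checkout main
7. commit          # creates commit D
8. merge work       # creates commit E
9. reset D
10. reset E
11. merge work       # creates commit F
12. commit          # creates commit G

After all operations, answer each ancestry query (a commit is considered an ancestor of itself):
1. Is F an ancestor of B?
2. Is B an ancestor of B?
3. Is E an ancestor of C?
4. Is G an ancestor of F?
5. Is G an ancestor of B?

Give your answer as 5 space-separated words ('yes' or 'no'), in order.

Answer: no yes no no no

Derivation:
After op 1 (commit): HEAD=main@B [main=B]
After op 2 (branch): HEAD=main@B [main=B work=B]
After op 3 (checkout): HEAD=work@B [main=B work=B]
After op 4 (reset): HEAD=work@A [main=B work=A]
After op 5 (merge): HEAD=work@C [main=B work=C]
After op 6 (checkout): HEAD=main@B [main=B work=C]
After op 7 (commit): HEAD=main@D [main=D work=C]
After op 8 (merge): HEAD=main@E [main=E work=C]
After op 9 (reset): HEAD=main@D [main=D work=C]
After op 10 (reset): HEAD=main@E [main=E work=C]
After op 11 (merge): HEAD=main@F [main=F work=C]
After op 12 (commit): HEAD=main@G [main=G work=C]
ancestors(B) = {A,B}; F in? no
ancestors(B) = {A,B}; B in? yes
ancestors(C) = {A,B,C}; E in? no
ancestors(F) = {A,B,C,D,E,F}; G in? no
ancestors(B) = {A,B}; G in? no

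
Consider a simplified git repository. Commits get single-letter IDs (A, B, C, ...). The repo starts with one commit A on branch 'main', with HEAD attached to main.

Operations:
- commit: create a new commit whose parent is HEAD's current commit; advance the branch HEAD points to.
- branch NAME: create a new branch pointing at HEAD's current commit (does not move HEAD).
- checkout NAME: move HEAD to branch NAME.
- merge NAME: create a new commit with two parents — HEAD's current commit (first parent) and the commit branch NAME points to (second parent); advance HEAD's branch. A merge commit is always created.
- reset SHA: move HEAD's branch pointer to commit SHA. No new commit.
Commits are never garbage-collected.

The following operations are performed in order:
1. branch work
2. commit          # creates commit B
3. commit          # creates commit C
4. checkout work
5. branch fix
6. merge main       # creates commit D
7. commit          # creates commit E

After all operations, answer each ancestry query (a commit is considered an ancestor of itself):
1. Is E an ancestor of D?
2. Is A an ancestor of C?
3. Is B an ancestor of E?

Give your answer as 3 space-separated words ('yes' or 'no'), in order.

After op 1 (branch): HEAD=main@A [main=A work=A]
After op 2 (commit): HEAD=main@B [main=B work=A]
After op 3 (commit): HEAD=main@C [main=C work=A]
After op 4 (checkout): HEAD=work@A [main=C work=A]
After op 5 (branch): HEAD=work@A [fix=A main=C work=A]
After op 6 (merge): HEAD=work@D [fix=A main=C work=D]
After op 7 (commit): HEAD=work@E [fix=A main=C work=E]
ancestors(D) = {A,B,C,D}; E in? no
ancestors(C) = {A,B,C}; A in? yes
ancestors(E) = {A,B,C,D,E}; B in? yes

Answer: no yes yes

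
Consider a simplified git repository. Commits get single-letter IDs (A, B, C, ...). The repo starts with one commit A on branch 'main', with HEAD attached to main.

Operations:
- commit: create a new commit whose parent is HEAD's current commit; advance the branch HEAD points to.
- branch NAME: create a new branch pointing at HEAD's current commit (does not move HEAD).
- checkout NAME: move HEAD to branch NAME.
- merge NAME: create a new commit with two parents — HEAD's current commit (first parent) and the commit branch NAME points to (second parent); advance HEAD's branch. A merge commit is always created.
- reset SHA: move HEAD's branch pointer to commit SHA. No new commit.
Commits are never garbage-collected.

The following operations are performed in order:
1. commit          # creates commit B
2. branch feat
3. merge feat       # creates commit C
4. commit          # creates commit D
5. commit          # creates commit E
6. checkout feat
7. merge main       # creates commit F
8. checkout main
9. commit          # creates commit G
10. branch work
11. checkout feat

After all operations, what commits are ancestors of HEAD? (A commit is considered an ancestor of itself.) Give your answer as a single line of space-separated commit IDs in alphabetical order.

Answer: A B C D E F

Derivation:
After op 1 (commit): HEAD=main@B [main=B]
After op 2 (branch): HEAD=main@B [feat=B main=B]
After op 3 (merge): HEAD=main@C [feat=B main=C]
After op 4 (commit): HEAD=main@D [feat=B main=D]
After op 5 (commit): HEAD=main@E [feat=B main=E]
After op 6 (checkout): HEAD=feat@B [feat=B main=E]
After op 7 (merge): HEAD=feat@F [feat=F main=E]
After op 8 (checkout): HEAD=main@E [feat=F main=E]
After op 9 (commit): HEAD=main@G [feat=F main=G]
After op 10 (branch): HEAD=main@G [feat=F main=G work=G]
After op 11 (checkout): HEAD=feat@F [feat=F main=G work=G]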